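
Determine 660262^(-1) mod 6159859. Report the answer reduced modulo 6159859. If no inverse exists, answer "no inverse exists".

4774506

Run Euclid on (6159859, 660262):
6159859 = 9*660262 + 217501
660262 = 3*217501 + 7759
217501 = 28*7759 + 249
7759 = 31*249 + 40
249 = 6*40 + 9
40 = 4*9 + 4
9 = 2*4 + 1
4 = 4*1 + 0
gcd = 1, so the inverse exists. Back-substitute:
1 = 9 − 2·4
1 = −2·40 + 9·9
1 = 9·249 − 56·40
1 = −56·7759 + 1745·249
1 = 1745·217501 − 48916·7759
1 = −48916·660262 + 148493·217501
1 = 148493·6159859 − 1385353·660262
Thus 660262·(-1385353) ≡ 1 (mod 6159859); reducing, -1385353 mod 6159859 = 4774506.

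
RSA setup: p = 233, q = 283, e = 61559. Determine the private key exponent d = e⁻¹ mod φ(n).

13271

φ(n) = (p−1)(q−1) = 232·282 = 65424.
Need d with 61559·d ≡ 1 (mod 65424). Apply the extended Euclidean algorithm:
65424 = 1·61559 + 3865
61559 = 15·3865 + 3584
3865 = 1·3584 + 281
3584 = 12·281 + 212
281 = 1·212 + 69
212 = 3·69 + 5
69 = 13·5 + 4
5 = 1·4 + 1
4 = 4·1 + 0
Back-substitute:
1 = 5 − 4
1 = −69 + 14·5
1 = 14·212 − 43·69
1 = −43·281 + 57·212
1 = 57·3584 − 727·281
1 = −727·3865 + 784·3584
1 = 784·61559 − 12487·3865
1 = −12487·65424 + 13271·61559
So 61559·13271 ≡ 1 (mod 65424), hence d = 13271.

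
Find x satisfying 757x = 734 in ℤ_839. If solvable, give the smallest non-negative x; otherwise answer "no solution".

First find gcd(757, 839):
839 = 1·757 + 82
757 = 9·82 + 19
82 = 4·19 + 6
19 = 3·6 + 1
6 = 6·1 + 0
gcd = 1, so a unique solution mod 839 exists.
Back-substitute for the Bézout coefficients:
1 = 19 − 3·6
1 = −3·82 + 13·19
1 = 13·757 − 120·82
1 = −120·839 + 133·757
So 757·(133) ≡ 1 (mod 839), giving 757⁻¹ ≡ 133.
x ≡ 757⁻¹·734 ≡ 133·734 ≡ 298 (mod 839).

298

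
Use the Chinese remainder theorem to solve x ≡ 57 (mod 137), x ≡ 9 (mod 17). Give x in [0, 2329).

468

Write x = 57 + 137·k. Then 137·k ≡ 9 − 57 ≡ 3 (mod 17).
Need 137⁻¹ mod 17. Extended Euclid on (17, 1):
17 = 17·1 + 0
137⁻¹ ≡ 1 (mod 17), so k ≡ 1·3 ≡ 3 (mod 17).
x = 57 + 137·3 = 468.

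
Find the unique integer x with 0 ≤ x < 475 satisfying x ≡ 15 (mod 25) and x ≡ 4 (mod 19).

365

Write x = 15 + 25·k. Then 25·k ≡ 4 − 15 ≡ 8 (mod 19).
Need 25⁻¹ mod 19. Extended Euclid on (19, 6):
19 = 3·6 + 1
6 = 6·1 + 0
Back-substitute:
1 = 19 − 3·6
25⁻¹ ≡ 16 (mod 19), so k ≡ 16·8 ≡ 14 (mod 19).
x = 15 + 25·14 = 365.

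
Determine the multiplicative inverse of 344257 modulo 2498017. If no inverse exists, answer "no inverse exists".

Extended Euclidean algorithm:
2498017 = 7*344257 + 88218
344257 = 3*88218 + 79603
88218 = 1*79603 + 8615
79603 = 9*8615 + 2068
8615 = 4*2068 + 343
2068 = 6*343 + 10
343 = 34*10 + 3
10 = 3*3 + 1
3 = 3*1 + 0
The gcd is 1. Working backward:
1 = 10 − 3·3
1 = −3·343 + 103·10
1 = 103·2068 − 621·343
1 = −621·8615 + 2587·2068
1 = 2587·79603 − 23904·8615
1 = −23904·88218 + 26491·79603
1 = 26491·344257 − 103377·88218
1 = −103377·2498017 + 750130·344257
So 344257·750130 ≡ 1 (mod 2498017).

750130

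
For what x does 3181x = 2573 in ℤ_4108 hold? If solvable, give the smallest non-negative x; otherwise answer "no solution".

3117

First find gcd(3181, 4108):
4108 = 1·3181 + 927
3181 = 3·927 + 400
927 = 2·400 + 127
400 = 3·127 + 19
127 = 6·19 + 13
19 = 1·13 + 6
13 = 2·6 + 1
6 = 6·1 + 0
gcd = 1, so a unique solution mod 4108 exists.
Back-substitute for the Bézout coefficients:
1 = 13 − 2·6
1 = −2·19 + 3·13
1 = 3·127 − 20·19
1 = −20·400 + 63·127
1 = 63·927 − 146·400
1 = −146·3181 + 501·927
1 = 501·4108 − 647·3181
So 3181·(-647) ≡ 1 (mod 4108), giving 3181⁻¹ ≡ 3461.
x ≡ 3181⁻¹·2573 ≡ 3461·2573 ≡ 3117 (mod 4108).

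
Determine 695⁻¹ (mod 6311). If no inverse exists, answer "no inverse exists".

Run Euclid on (6311, 695):
6311 = 9*695 + 56
695 = 12*56 + 23
56 = 2*23 + 10
23 = 2*10 + 3
10 = 3*3 + 1
3 = 3*1 + 0
The gcd is 1. Working backward:
1 = 10 − 3·3
1 = −3·23 + 7·10
1 = 7·56 − 17·23
1 = −17·695 + 211·56
1 = 211·6311 − 1916·695
So 695·(-1916) ≡ 1 (mod 6311), and -1916 ≡ 4395 (mod 6311).

4395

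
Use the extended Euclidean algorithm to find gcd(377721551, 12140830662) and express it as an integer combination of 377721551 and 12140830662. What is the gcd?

1

Apply Euclid's algorithm to 12140830662 and 377721551:
12140830662 = 32×377721551 + 53741030
377721551 = 7×53741030 + 1534341
53741030 = 35×1534341 + 39095
1534341 = 39×39095 + 9636
39095 = 4×9636 + 551
9636 = 17×551 + 269
551 = 2×269 + 13
269 = 20×13 + 9
13 = 1×9 + 4
9 = 2×4 + 1
4 = 4×1 + 0
gcd(377721551, 12140830662) = 1.
Express as a combination:
1 = 9 − 2·4
1 = −2·13 + 3·9
1 = 3·269 − 62·13
1 = −62·551 + 127·269
1 = 127·9636 − 2221·551
1 = −2221·39095 + 9011·9636
1 = 9011·1534341 − 353650·39095
1 = −353650·53741030 + 12386761·1534341
1 = 12386761·377721551 − 87060977·53741030
1 = −87060977·12140830662 + 2798338025·377721551
So 1 = (-87060977)·12140830662 + (2798338025)·377721551.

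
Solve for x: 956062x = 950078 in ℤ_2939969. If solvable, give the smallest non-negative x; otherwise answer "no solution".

2750711

First find gcd(956062, 2939969):
2939969 = 3*956062 + 71783
956062 = 13*71783 + 22883
71783 = 3*22883 + 3134
22883 = 7*3134 + 945
3134 = 3*945 + 299
945 = 3*299 + 48
299 = 6*48 + 11
48 = 4*11 + 4
11 = 2*4 + 3
4 = 1*3 + 1
3 = 3*1 + 0
gcd = 1, so a unique solution mod 2939969 exists.
Back-substitute for the Bézout coefficients:
1 = 4 − 3
1 = −11 + 3·4
1 = 3·48 − 13·11
1 = −13·299 + 81·48
1 = 81·945 − 256·299
1 = −256·3134 + 849·945
1 = 849·22883 − 6199·3134
1 = −6199·71783 + 19446·22883
1 = 19446·956062 − 258997·71783
1 = −258997·2939969 + 796437·956062
So 956062·(796437) ≡ 1 (mod 2939969), giving 956062⁻¹ ≡ 796437.
x ≡ 956062⁻¹·950078 ≡ 796437·950078 ≡ 2750711 (mod 2939969).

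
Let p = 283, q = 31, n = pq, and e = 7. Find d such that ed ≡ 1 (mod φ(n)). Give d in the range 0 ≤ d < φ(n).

φ(n) = (p−1)(q−1) = 282·30 = 8460.
Need d with 7·d ≡ 1 (mod 8460). Apply the extended Euclidean algorithm:
8460 = 1208×7 + 4
7 = 1×4 + 3
4 = 1×3 + 1
3 = 3×1 + 0
Back-substitute:
1 = 4 − 3
1 = −7 + 2·4
1 = 2·8460 − 2417·7
So 7·(-2417) ≡ 1 (mod 8460), hence d ≡ -2417 ≡ 6043 (mod 8460).

6043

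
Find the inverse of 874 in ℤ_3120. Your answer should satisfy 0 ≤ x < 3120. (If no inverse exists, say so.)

no inverse exists

Compute gcd(874, 3120):
3120 = 3*874 + 498
874 = 1*498 + 376
498 = 1*376 + 122
376 = 3*122 + 10
122 = 12*10 + 2
10 = 5*2 + 0
The gcd is 2, not 1, hence no inverse exists.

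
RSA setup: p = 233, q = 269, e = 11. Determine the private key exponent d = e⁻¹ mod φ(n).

φ(n) = (p−1)(q−1) = 232·268 = 62176.
Need d with 11·d ≡ 1 (mod 62176). Apply the extended Euclidean algorithm:
62176 = 5652·11 + 4
11 = 2·4 + 3
4 = 1·3 + 1
3 = 3·1 + 0
Back-substitute:
1 = 4 − 3
1 = −11 + 3·4
1 = 3·62176 − 16957·11
So 11·(-16957) ≡ 1 (mod 62176), hence d ≡ -16957 ≡ 45219 (mod 62176).

45219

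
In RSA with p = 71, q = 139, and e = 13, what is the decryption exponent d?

φ(n) = (p−1)(q−1) = 70·138 = 9660.
Need d with 13·d ≡ 1 (mod 9660). Apply the extended Euclidean algorithm:
9660 = 743×13 + 1
13 = 13×1 + 0
Back-substitute:
1 = 9660 − 743·13
So 13·(-743) ≡ 1 (mod 9660), hence d ≡ -743 ≡ 8917 (mod 9660).

8917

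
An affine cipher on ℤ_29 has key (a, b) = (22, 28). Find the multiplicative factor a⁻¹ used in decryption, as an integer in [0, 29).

Run Euclid on (29, 22):
29 = 1*22 + 7
22 = 3*7 + 1
7 = 7*1 + 0
gcd = 1, so the inverse exists. Back-substitute:
1 = 22 − 3·7
1 = −3·29 + 4·22
So 22·4 ≡ 1 (mod 29).

4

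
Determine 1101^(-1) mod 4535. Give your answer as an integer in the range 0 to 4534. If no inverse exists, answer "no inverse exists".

Apply the Euclidean algorithm to 4535 and 1101:
4535 = 4*1101 + 131
1101 = 8*131 + 53
131 = 2*53 + 25
53 = 2*25 + 3
25 = 8*3 + 1
3 = 3*1 + 0
gcd = 1, so the inverse exists. Back-substitute:
1 = 25 − 8·3
1 = −8·53 + 17·25
1 = 17·131 − 42·53
1 = −42·1101 + 353·131
1 = 353·4535 − 1454·1101
Thus 1101·(-1454) ≡ 1 (mod 4535); reducing, -1454 mod 4535 = 3081.

3081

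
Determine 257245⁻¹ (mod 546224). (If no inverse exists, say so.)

251493

gcd(546224, 257245) by repeated division:
546224 = 2×257245 + 31734
257245 = 8×31734 + 3373
31734 = 9×3373 + 1377
3373 = 2×1377 + 619
1377 = 2×619 + 139
619 = 4×139 + 63
139 = 2×63 + 13
63 = 4×13 + 11
13 = 1×11 + 2
11 = 5×2 + 1
2 = 2×1 + 0
gcd = 1, so the inverse exists. Back-substitute:
1 = 11 − 5·2
1 = −5·13 + 6·11
1 = 6·63 − 29·13
1 = −29·139 + 64·63
1 = 64·619 − 285·139
1 = −285·1377 + 634·619
1 = 634·3373 − 1553·1377
1 = −1553·31734 + 14611·3373
1 = 14611·257245 − 118441·31734
1 = −118441·546224 + 251493·257245
So 257245·251493 ≡ 1 (mod 546224).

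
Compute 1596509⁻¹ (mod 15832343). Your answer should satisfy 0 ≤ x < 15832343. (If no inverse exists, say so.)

Extended Euclidean algorithm:
15832343 = 9*1596509 + 1463762
1596509 = 1*1463762 + 132747
1463762 = 11*132747 + 3545
132747 = 37*3545 + 1582
3545 = 2*1582 + 381
1582 = 4*381 + 58
381 = 6*58 + 33
58 = 1*33 + 25
33 = 1*25 + 8
25 = 3*8 + 1
8 = 8*1 + 0
Since gcd(1596509, 15832343) = 1, back-substitute to write 1 as a combination:
1 = 25 − 3·8
1 = −3·33 + 4·25
1 = 4·58 − 7·33
1 = −7·381 + 46·58
1 = 46·1582 − 191·381
1 = −191·3545 + 428·1582
1 = 428·132747 − 16027·3545
1 = −16027·1463762 + 176725·132747
1 = 176725·1596509 − 192752·1463762
1 = −192752·15832343 + 1911493·1596509
So 1596509·1911493 ≡ 1 (mod 15832343).

1911493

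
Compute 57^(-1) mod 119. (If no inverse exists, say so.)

Run Euclid on (119, 57):
119 = 2*57 + 5
57 = 11*5 + 2
5 = 2*2 + 1
2 = 2*1 + 0
Since gcd(57, 119) = 1, back-substitute to write 1 as a combination:
1 = 5 − 2·2
1 = −2·57 + 23·5
1 = 23·119 − 48·57
So 57·(-48) ≡ 1 (mod 119), and -48 ≡ 71 (mod 119).

71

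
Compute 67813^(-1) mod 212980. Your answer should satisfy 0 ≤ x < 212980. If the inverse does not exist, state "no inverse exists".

186617

Apply the Euclidean algorithm to 212980 and 67813:
212980 = 3·67813 + 9541
67813 = 7·9541 + 1026
9541 = 9·1026 + 307
1026 = 3·307 + 105
307 = 2·105 + 97
105 = 1·97 + 8
97 = 12·8 + 1
8 = 8·1 + 0
Since gcd(67813, 212980) = 1, back-substitute to write 1 as a combination:
1 = 97 − 12·8
1 = −12·105 + 13·97
1 = 13·307 − 38·105
1 = −38·1026 + 127·307
1 = 127·9541 − 1181·1026
1 = −1181·67813 + 8394·9541
1 = 8394·212980 − 26363·67813
Hence 67813⁻¹ ≡ -26363 ≡ 186617 (mod 212980).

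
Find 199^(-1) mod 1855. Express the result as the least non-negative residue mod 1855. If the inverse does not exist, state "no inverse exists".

Extended Euclidean algorithm:
1855 = 9·199 + 64
199 = 3·64 + 7
64 = 9·7 + 1
7 = 7·1 + 0
gcd = 1, so the inverse exists. Back-substitute:
1 = 64 − 9·7
1 = −9·199 + 28·64
1 = 28·1855 − 261·199
So 199·(-261) ≡ 1 (mod 1855), and -261 ≡ 1594 (mod 1855).

1594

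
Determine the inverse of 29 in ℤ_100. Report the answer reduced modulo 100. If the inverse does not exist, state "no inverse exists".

Extended Euclidean algorithm:
100 = 3*29 + 13
29 = 2*13 + 3
13 = 4*3 + 1
3 = 3*1 + 0
gcd = 1, so the inverse exists. Back-substitute:
1 = 13 − 4·3
1 = −4·29 + 9·13
1 = 9·100 − 31·29
So 29·(-31) ≡ 1 (mod 100), and -31 ≡ 69 (mod 100).

69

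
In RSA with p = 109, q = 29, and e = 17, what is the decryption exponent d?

1601

φ(n) = (p−1)(q−1) = 108·28 = 3024.
Need d with 17·d ≡ 1 (mod 3024). Apply the extended Euclidean algorithm:
3024 = 177×17 + 15
17 = 1×15 + 2
15 = 7×2 + 1
2 = 2×1 + 0
Back-substitute:
1 = 15 − 7·2
1 = −7·17 + 8·15
1 = 8·3024 − 1423·17
So 17·(-1423) ≡ 1 (mod 3024), hence d ≡ -1423 ≡ 1601 (mod 3024).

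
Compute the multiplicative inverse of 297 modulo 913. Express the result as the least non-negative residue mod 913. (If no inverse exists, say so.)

Euclidean algorithm on 913, 297:
913 = 3·297 + 22
297 = 13·22 + 11
22 = 2·11 + 0
gcd(297, 913) = 11 ≠ 1, so 297 has no multiplicative inverse modulo 913.

no inverse exists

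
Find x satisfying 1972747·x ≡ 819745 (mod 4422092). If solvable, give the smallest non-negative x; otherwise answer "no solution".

First find gcd(1972747, 4422092):
4422092 = 2×1972747 + 476598
1972747 = 4×476598 + 66355
476598 = 7×66355 + 12113
66355 = 5×12113 + 5790
12113 = 2×5790 + 533
5790 = 10×533 + 460
533 = 1×460 + 73
460 = 6×73 + 22
73 = 3×22 + 7
22 = 3×7 + 1
7 = 7×1 + 0
gcd = 1, so a unique solution mod 4422092 exists.
Back-substitute for the Bézout coefficients:
1 = 22 − 3·7
1 = −3·73 + 10·22
1 = 10·460 − 63·73
1 = −63·533 + 73·460
1 = 73·5790 − 793·533
1 = −793·12113 + 1659·5790
1 = 1659·66355 − 9088·12113
1 = −9088·476598 + 65275·66355
1 = 65275·1972747 − 270188·476598
1 = −270188·4422092 + 605651·1972747
So 1972747·(605651) ≡ 1 (mod 4422092), giving 1972747⁻¹ ≡ 605651.
x ≡ 1972747⁻¹·819745 ≡ 605651·819745 ≡ 2265971 (mod 4422092).

2265971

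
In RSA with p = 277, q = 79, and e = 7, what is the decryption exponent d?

φ(n) = (p−1)(q−1) = 276·78 = 21528.
Need d with 7·d ≡ 1 (mod 21528). Apply the extended Euclidean algorithm:
21528 = 3075×7 + 3
7 = 2×3 + 1
3 = 3×1 + 0
Back-substitute:
1 = 7 − 2·3
1 = −2·21528 + 6151·7
So 7·6151 ≡ 1 (mod 21528), hence d = 6151.

6151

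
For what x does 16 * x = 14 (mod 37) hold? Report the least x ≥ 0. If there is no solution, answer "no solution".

24

First find gcd(16, 37):
37 = 2*16 + 5
16 = 3*5 + 1
5 = 5*1 + 0
gcd = 1, so a unique solution mod 37 exists.
Back-substitute for the Bézout coefficients:
1 = 16 − 3·5
1 = −3·37 + 7·16
So 16·(7) ≡ 1 (mod 37), giving 16⁻¹ ≡ 7.
x ≡ 16⁻¹·14 ≡ 7·14 ≡ 24 (mod 37).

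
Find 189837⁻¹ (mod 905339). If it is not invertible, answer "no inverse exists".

Run Euclid on (905339, 189837):
905339 = 4*189837 + 145991
189837 = 1*145991 + 43846
145991 = 3*43846 + 14453
43846 = 3*14453 + 487
14453 = 29*487 + 330
487 = 1*330 + 157
330 = 2*157 + 16
157 = 9*16 + 13
16 = 1*13 + 3
13 = 4*3 + 1
3 = 3*1 + 0
The gcd is 1. Working backward:
1 = 13 − 4·3
1 = −4·16 + 5·13
1 = 5·157 − 49·16
1 = −49·330 + 103·157
1 = 103·487 − 152·330
1 = −152·14453 + 4511·487
1 = 4511·43846 − 13685·14453
1 = −13685·145991 + 45566·43846
1 = 45566·189837 − 59251·145991
1 = −59251·905339 + 282570·189837
So 189837·282570 ≡ 1 (mod 905339).

282570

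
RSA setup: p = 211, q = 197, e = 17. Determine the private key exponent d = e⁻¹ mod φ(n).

φ(n) = (p−1)(q−1) = 210·196 = 41160.
Need d with 17·d ≡ 1 (mod 41160). Apply the extended Euclidean algorithm:
41160 = 2421×17 + 3
17 = 5×3 + 2
3 = 1×2 + 1
2 = 2×1 + 0
Back-substitute:
1 = 3 − 2
1 = −17 + 6·3
1 = 6·41160 − 14527·17
So 17·(-14527) ≡ 1 (mod 41160), hence d ≡ -14527 ≡ 26633 (mod 41160).

26633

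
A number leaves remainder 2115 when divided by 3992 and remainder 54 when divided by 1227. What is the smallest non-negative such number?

Write x = 2115 + 3992·k. Then 3992·k ≡ 54 − 2115 ≡ 393 (mod 1227).
Need 3992⁻¹ mod 1227. Extended Euclid on (1227, 311):
1227 = 3·311 + 294
311 = 1·294 + 17
294 = 17·17 + 5
17 = 3·5 + 2
5 = 2·2 + 1
2 = 2·1 + 0
Back-substitute:
1 = 5 − 2·2
1 = −2·17 + 7·5
1 = 7·294 − 121·17
1 = −121·311 + 128·294
1 = 128·1227 − 505·311
3992⁻¹ ≡ 722 (mod 1227), so k ≡ 722·393 ≡ 309 (mod 1227).
x = 2115 + 3992·309 = 1235643.

1235643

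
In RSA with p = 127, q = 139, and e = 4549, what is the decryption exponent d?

φ(n) = (p−1)(q−1) = 126·138 = 17388.
Need d with 4549·d ≡ 1 (mod 17388). Apply the extended Euclidean algorithm:
17388 = 3*4549 + 3741
4549 = 1*3741 + 808
3741 = 4*808 + 509
808 = 1*509 + 299
509 = 1*299 + 210
299 = 1*210 + 89
210 = 2*89 + 32
89 = 2*32 + 25
32 = 1*25 + 7
25 = 3*7 + 4
7 = 1*4 + 3
4 = 1*3 + 1
3 = 3*1 + 0
Back-substitute:
1 = 4 − 3
1 = −7 + 2·4
1 = 2·25 − 7·7
1 = −7·32 + 9·25
1 = 9·89 − 25·32
1 = −25·210 + 59·89
1 = 59·299 − 84·210
1 = −84·509 + 143·299
1 = 143·808 − 227·509
1 = −227·3741 + 1051·808
1 = 1051·4549 − 1278·3741
1 = −1278·17388 + 4885·4549
So 4549·4885 ≡ 1 (mod 17388), hence d = 4885.

4885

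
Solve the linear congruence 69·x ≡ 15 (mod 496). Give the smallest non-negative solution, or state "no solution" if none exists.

First find gcd(69, 496):
496 = 7×69 + 13
69 = 5×13 + 4
13 = 3×4 + 1
4 = 4×1 + 0
gcd = 1, so a unique solution mod 496 exists.
Back-substitute for the Bézout coefficients:
1 = 13 − 3·4
1 = −3·69 + 16·13
1 = 16·496 − 115·69
So 69·(-115) ≡ 1 (mod 496), giving 69⁻¹ ≡ 381.
x ≡ 69⁻¹·15 ≡ 381·15 ≡ 259 (mod 496).

259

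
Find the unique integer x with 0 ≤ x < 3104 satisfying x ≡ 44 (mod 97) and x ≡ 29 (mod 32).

Write x = 44 + 97·k. Then 97·k ≡ 29 − 44 ≡ 17 (mod 32).
Need 97⁻¹ mod 32. Extended Euclid on (32, 1):
32 = 32×1 + 0
97⁻¹ ≡ 1 (mod 32), so k ≡ 1·17 ≡ 17 (mod 32).
x = 44 + 97·17 = 1693.

1693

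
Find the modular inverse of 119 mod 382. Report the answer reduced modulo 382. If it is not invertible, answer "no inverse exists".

61

Run Euclid on (382, 119):
382 = 3·119 + 25
119 = 4·25 + 19
25 = 1·19 + 6
19 = 3·6 + 1
6 = 6·1 + 0
gcd = 1, so the inverse exists. Back-substitute:
1 = 19 − 3·6
1 = −3·25 + 4·19
1 = 4·119 − 19·25
1 = −19·382 + 61·119
So 119·61 ≡ 1 (mod 382).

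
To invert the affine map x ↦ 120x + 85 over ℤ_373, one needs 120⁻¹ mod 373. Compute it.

Run Euclid on (373, 120):
373 = 3×120 + 13
120 = 9×13 + 3
13 = 4×3 + 1
3 = 3×1 + 0
gcd = 1, so the inverse exists. Back-substitute:
1 = 13 − 4·3
1 = −4·120 + 37·13
1 = 37·373 − 115·120
So 120·(-115) ≡ 1 (mod 373), and -115 ≡ 258 (mod 373).

258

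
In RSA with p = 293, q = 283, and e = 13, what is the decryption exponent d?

φ(n) = (p−1)(q−1) = 292·282 = 82344.
Need d with 13·d ≡ 1 (mod 82344). Apply the extended Euclidean algorithm:
82344 = 6334×13 + 2
13 = 6×2 + 1
2 = 2×1 + 0
Back-substitute:
1 = 13 − 6·2
1 = −6·82344 + 38005·13
So 13·38005 ≡ 1 (mod 82344), hence d = 38005.

38005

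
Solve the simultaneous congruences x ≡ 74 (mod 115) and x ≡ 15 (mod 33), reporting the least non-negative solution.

Write x = 74 + 115·k. Then 115·k ≡ 15 − 74 ≡ 7 (mod 33).
Need 115⁻¹ mod 33. Extended Euclid on (33, 16):
33 = 2*16 + 1
16 = 16*1 + 0
Back-substitute:
1 = 33 − 2·16
115⁻¹ ≡ 31 (mod 33), so k ≡ 31·7 ≡ 19 (mod 33).
x = 74 + 115·19 = 2259.

2259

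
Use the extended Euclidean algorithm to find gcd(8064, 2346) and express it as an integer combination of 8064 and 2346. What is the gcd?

6

Euclidean algorithm:
8064 = 3×2346 + 1026
2346 = 2×1026 + 294
1026 = 3×294 + 144
294 = 2×144 + 6
144 = 24×6 + 0
gcd(8064, 2346) = 6.
Back-substituting:
6 = 294 − 2·144
6 = −2·1026 + 7·294
6 = 7·2346 − 16·1026
6 = −16·8064 + 55·2346
So 6 = (-16)·8064 + (55)·2346.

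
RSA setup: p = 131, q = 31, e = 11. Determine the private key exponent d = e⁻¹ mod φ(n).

3191

φ(n) = (p−1)(q−1) = 130·30 = 3900.
Need d with 11·d ≡ 1 (mod 3900). Apply the extended Euclidean algorithm:
3900 = 354*11 + 6
11 = 1*6 + 5
6 = 1*5 + 1
5 = 5*1 + 0
Back-substitute:
1 = 6 − 5
1 = −11 + 2·6
1 = 2·3900 − 709·11
So 11·(-709) ≡ 1 (mod 3900), hence d ≡ -709 ≡ 3191 (mod 3900).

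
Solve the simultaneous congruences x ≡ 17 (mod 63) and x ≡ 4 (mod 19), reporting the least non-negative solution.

80

Write x = 17 + 63·k. Then 63·k ≡ 4 − 17 ≡ 6 (mod 19).
Need 63⁻¹ mod 19. Extended Euclid on (19, 6):
19 = 3*6 + 1
6 = 6*1 + 0
Back-substitute:
1 = 19 − 3·6
63⁻¹ ≡ 16 (mod 19), so k ≡ 16·6 ≡ 1 (mod 19).
x = 17 + 63·1 = 80.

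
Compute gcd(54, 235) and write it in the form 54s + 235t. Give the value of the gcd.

Euclidean algorithm:
235 = 4·54 + 19
54 = 2·19 + 16
19 = 1·16 + 3
16 = 5·3 + 1
3 = 3·1 + 0
gcd(54, 235) = 1.
Working backward:
1 = 16 − 5·3
1 = −5·19 + 6·16
1 = 6·54 − 17·19
1 = −17·235 + 74·54
So 1 = (-17)·235 + (74)·54.

1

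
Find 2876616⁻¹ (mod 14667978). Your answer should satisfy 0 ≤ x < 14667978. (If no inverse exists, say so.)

Compute gcd(2876616, 14667978):
14667978 = 5*2876616 + 284898
2876616 = 10*284898 + 27636
284898 = 10*27636 + 8538
27636 = 3*8538 + 2022
8538 = 4*2022 + 450
2022 = 4*450 + 222
450 = 2*222 + 6
222 = 37*6 + 0
Since gcd = 6 > 1, 2876616 is not a unit mod 14667978.

no inverse exists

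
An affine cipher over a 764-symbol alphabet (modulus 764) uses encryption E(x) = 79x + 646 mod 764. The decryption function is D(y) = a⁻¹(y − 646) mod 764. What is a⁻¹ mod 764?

735

Apply the Euclidean algorithm to 764 and 79:
764 = 9*79 + 53
79 = 1*53 + 26
53 = 2*26 + 1
26 = 26*1 + 0
The gcd is 1. Working backward:
1 = 53 − 2·26
1 = −2·79 + 3·53
1 = 3·764 − 29·79
Hence 79⁻¹ ≡ -29 ≡ 735 (mod 764).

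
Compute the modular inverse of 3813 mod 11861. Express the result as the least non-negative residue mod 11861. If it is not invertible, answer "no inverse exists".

5537

gcd(11861, 3813) by repeated division:
11861 = 3·3813 + 422
3813 = 9·422 + 15
422 = 28·15 + 2
15 = 7·2 + 1
2 = 2·1 + 0
gcd = 1, so the inverse exists. Back-substitute:
1 = 15 − 7·2
1 = −7·422 + 197·15
1 = 197·3813 − 1780·422
1 = −1780·11861 + 5537·3813
So 3813·5537 ≡ 1 (mod 11861).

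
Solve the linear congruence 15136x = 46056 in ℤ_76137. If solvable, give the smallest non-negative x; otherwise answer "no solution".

65637

First find gcd(15136, 76137):
76137 = 5*15136 + 457
15136 = 33*457 + 55
457 = 8*55 + 17
55 = 3*17 + 4
17 = 4*4 + 1
4 = 4*1 + 0
gcd = 1, so a unique solution mod 76137 exists.
Back-substitute for the Bézout coefficients:
1 = 17 − 4·4
1 = −4·55 + 13·17
1 = 13·457 − 108·55
1 = −108·15136 + 3577·457
1 = 3577·76137 − 17993·15136
So 15136·(-17993) ≡ 1 (mod 76137), giving 15136⁻¹ ≡ 58144.
x ≡ 15136⁻¹·46056 ≡ 58144·46056 ≡ 65637 (mod 76137).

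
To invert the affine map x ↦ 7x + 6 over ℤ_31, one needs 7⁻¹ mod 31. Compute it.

9

Extended Euclidean algorithm:
31 = 4×7 + 3
7 = 2×3 + 1
3 = 3×1 + 0
gcd = 1, so the inverse exists. Back-substitute:
1 = 7 − 2·3
1 = −2·31 + 9·7
So 7·9 ≡ 1 (mod 31).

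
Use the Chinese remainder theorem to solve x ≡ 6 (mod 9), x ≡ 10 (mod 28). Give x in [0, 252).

150

Write x = 6 + 9·k. Then 9·k ≡ 10 − 6 ≡ 4 (mod 28).
Need 9⁻¹ mod 28. Extended Euclid on (28, 9):
28 = 3·9 + 1
9 = 9·1 + 0
Back-substitute:
1 = 28 − 3·9
9⁻¹ ≡ 25 (mod 28), so k ≡ 25·4 ≡ 16 (mod 28).
x = 6 + 9·16 = 150.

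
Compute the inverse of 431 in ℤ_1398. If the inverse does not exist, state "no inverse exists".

1145

gcd(1398, 431) by repeated division:
1398 = 3·431 + 105
431 = 4·105 + 11
105 = 9·11 + 6
11 = 1·6 + 5
6 = 1·5 + 1
5 = 5·1 + 0
The gcd is 1. Working backward:
1 = 6 − 5
1 = −11 + 2·6
1 = 2·105 − 19·11
1 = −19·431 + 78·105
1 = 78·1398 − 253·431
Hence 431⁻¹ ≡ -253 ≡ 1145 (mod 1398).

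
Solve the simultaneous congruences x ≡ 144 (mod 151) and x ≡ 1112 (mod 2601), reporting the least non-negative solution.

227399

Write x = 144 + 151·k. Then 151·k ≡ 1112 − 144 ≡ 968 (mod 2601).
Need 151⁻¹ mod 2601. Extended Euclid on (2601, 151):
2601 = 17·151 + 34
151 = 4·34 + 15
34 = 2·15 + 4
15 = 3·4 + 3
4 = 1·3 + 1
3 = 3·1 + 0
Back-substitute:
1 = 4 − 3
1 = −15 + 4·4
1 = 4·34 − 9·15
1 = −9·151 + 40·34
1 = 40·2601 − 689·151
151⁻¹ ≡ 1912 (mod 2601), so k ≡ 1912·968 ≡ 1505 (mod 2601).
x = 144 + 151·1505 = 227399.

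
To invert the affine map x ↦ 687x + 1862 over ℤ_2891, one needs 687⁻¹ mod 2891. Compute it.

1961

Run Euclid on (2891, 687):
2891 = 4×687 + 143
687 = 4×143 + 115
143 = 1×115 + 28
115 = 4×28 + 3
28 = 9×3 + 1
3 = 3×1 + 0
The gcd is 1. Working backward:
1 = 28 − 9·3
1 = −9·115 + 37·28
1 = 37·143 − 46·115
1 = −46·687 + 221·143
1 = 221·2891 − 930·687
Hence 687⁻¹ ≡ -930 ≡ 1961 (mod 2891).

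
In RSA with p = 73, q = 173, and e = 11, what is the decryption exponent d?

φ(n) = (p−1)(q−1) = 72·172 = 12384.
Need d with 11·d ≡ 1 (mod 12384). Apply the extended Euclidean algorithm:
12384 = 1125*11 + 9
11 = 1*9 + 2
9 = 4*2 + 1
2 = 2*1 + 0
Back-substitute:
1 = 9 − 4·2
1 = −4·11 + 5·9
1 = 5·12384 − 5629·11
So 11·(-5629) ≡ 1 (mod 12384), hence d ≡ -5629 ≡ 6755 (mod 12384).

6755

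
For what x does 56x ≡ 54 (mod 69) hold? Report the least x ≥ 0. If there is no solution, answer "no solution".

33

First find gcd(56, 69):
69 = 1*56 + 13
56 = 4*13 + 4
13 = 3*4 + 1
4 = 4*1 + 0
gcd = 1, so a unique solution mod 69 exists.
Back-substitute for the Bézout coefficients:
1 = 13 − 3·4
1 = −3·56 + 13·13
1 = 13·69 − 16·56
So 56·(-16) ≡ 1 (mod 69), giving 56⁻¹ ≡ 53.
x ≡ 56⁻¹·54 ≡ 53·54 ≡ 33 (mod 69).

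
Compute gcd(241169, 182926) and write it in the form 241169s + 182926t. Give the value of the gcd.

1

Euclidean algorithm:
241169 = 1·182926 + 58243
182926 = 3·58243 + 8197
58243 = 7·8197 + 864
8197 = 9·864 + 421
864 = 2·421 + 22
421 = 19·22 + 3
22 = 7·3 + 1
3 = 3·1 + 0
gcd(241169, 182926) = 1.
Express as a combination:
1 = 22 − 7·3
1 = −7·421 + 134·22
1 = 134·864 − 275·421
1 = −275·8197 + 2609·864
1 = 2609·58243 − 18538·8197
1 = −18538·182926 + 58223·58243
1 = 58223·241169 − 76761·182926
So 1 = (58223)·241169 + (-76761)·182926.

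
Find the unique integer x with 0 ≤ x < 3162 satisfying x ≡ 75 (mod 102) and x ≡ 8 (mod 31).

Write x = 75 + 102·k. Then 102·k ≡ 8 − 75 ≡ 26 (mod 31).
Need 102⁻¹ mod 31. Extended Euclid on (31, 9):
31 = 3*9 + 4
9 = 2*4 + 1
4 = 4*1 + 0
Back-substitute:
1 = 9 − 2·4
1 = −2·31 + 7·9
102⁻¹ ≡ 7 (mod 31), so k ≡ 7·26 ≡ 27 (mod 31).
x = 75 + 102·27 = 2829.

2829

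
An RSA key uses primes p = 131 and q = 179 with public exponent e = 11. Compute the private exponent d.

φ(n) = (p−1)(q−1) = 130·178 = 23140.
Need d with 11·d ≡ 1 (mod 23140). Apply the extended Euclidean algorithm:
23140 = 2103·11 + 7
11 = 1·7 + 4
7 = 1·4 + 3
4 = 1·3 + 1
3 = 3·1 + 0
Back-substitute:
1 = 4 − 3
1 = −7 + 2·4
1 = 2·11 − 3·7
1 = −3·23140 + 6311·11
So 11·6311 ≡ 1 (mod 23140), hence d = 6311.

6311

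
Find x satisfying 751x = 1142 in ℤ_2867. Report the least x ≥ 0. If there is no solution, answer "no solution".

First find gcd(751, 2867):
2867 = 3*751 + 614
751 = 1*614 + 137
614 = 4*137 + 66
137 = 2*66 + 5
66 = 13*5 + 1
5 = 5*1 + 0
gcd = 1, so a unique solution mod 2867 exists.
Back-substitute for the Bézout coefficients:
1 = 66 − 13·5
1 = −13·137 + 27·66
1 = 27·614 − 121·137
1 = −121·751 + 148·614
1 = 148·2867 − 565·751
So 751·(-565) ≡ 1 (mod 2867), giving 751⁻¹ ≡ 2302.
x ≡ 751⁻¹·1142 ≡ 2302·1142 ≡ 2712 (mod 2867).

2712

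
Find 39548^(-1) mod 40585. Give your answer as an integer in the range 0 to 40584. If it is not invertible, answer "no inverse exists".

Apply the Euclidean algorithm to 40585 and 39548:
40585 = 1*39548 + 1037
39548 = 38*1037 + 142
1037 = 7*142 + 43
142 = 3*43 + 13
43 = 3*13 + 4
13 = 3*4 + 1
4 = 4*1 + 0
gcd = 1, so the inverse exists. Back-substitute:
1 = 13 − 3·4
1 = −3·43 + 10·13
1 = 10·142 − 33·43
1 = −33·1037 + 241·142
1 = 241·39548 − 9191·1037
1 = −9191·40585 + 9432·39548
So 39548·9432 ≡ 1 (mod 40585).

9432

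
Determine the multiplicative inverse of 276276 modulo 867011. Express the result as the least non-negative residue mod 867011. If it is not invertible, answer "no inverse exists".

123184

Extended Euclidean algorithm:
867011 = 3*276276 + 38183
276276 = 7*38183 + 8995
38183 = 4*8995 + 2203
8995 = 4*2203 + 183
2203 = 12*183 + 7
183 = 26*7 + 1
7 = 7*1 + 0
Since gcd(276276, 867011) = 1, back-substitute to write 1 as a combination:
1 = 183 − 26·7
1 = −26·2203 + 313·183
1 = 313·8995 − 1278·2203
1 = −1278·38183 + 5425·8995
1 = 5425·276276 − 39253·38183
1 = −39253·867011 + 123184·276276
So 276276·123184 ≡ 1 (mod 867011).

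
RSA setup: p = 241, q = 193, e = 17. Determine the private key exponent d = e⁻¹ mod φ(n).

13553

φ(n) = (p−1)(q−1) = 240·192 = 46080.
Need d with 17·d ≡ 1 (mod 46080). Apply the extended Euclidean algorithm:
46080 = 2710*17 + 10
17 = 1*10 + 7
10 = 1*7 + 3
7 = 2*3 + 1
3 = 3*1 + 0
Back-substitute:
1 = 7 − 2·3
1 = −2·10 + 3·7
1 = 3·17 − 5·10
1 = −5·46080 + 13553·17
So 17·13553 ≡ 1 (mod 46080), hence d = 13553.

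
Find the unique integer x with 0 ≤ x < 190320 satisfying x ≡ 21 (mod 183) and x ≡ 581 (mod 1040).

102501

Write x = 21 + 183·k. Then 183·k ≡ 581 − 21 ≡ 560 (mod 1040).
Need 183⁻¹ mod 1040. Extended Euclid on (1040, 183):
1040 = 5×183 + 125
183 = 1×125 + 58
125 = 2×58 + 9
58 = 6×9 + 4
9 = 2×4 + 1
4 = 4×1 + 0
Back-substitute:
1 = 9 − 2·4
1 = −2·58 + 13·9
1 = 13·125 − 28·58
1 = −28·183 + 41·125
1 = 41·1040 − 233·183
183⁻¹ ≡ 807 (mod 1040), so k ≡ 807·560 ≡ 560 (mod 1040).
x = 21 + 183·560 = 102501.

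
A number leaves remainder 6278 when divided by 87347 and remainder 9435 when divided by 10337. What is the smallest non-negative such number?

Write x = 6278 + 87347·k. Then 87347·k ≡ 9435 − 6278 ≡ 3157 (mod 10337).
Need 87347⁻¹ mod 10337. Extended Euclid on (10337, 4651):
10337 = 2×4651 + 1035
4651 = 4×1035 + 511
1035 = 2×511 + 13
511 = 39×13 + 4
13 = 3×4 + 1
4 = 4×1 + 0
Back-substitute:
1 = 13 − 3·4
1 = −3·511 + 118·13
1 = 118·1035 − 239·511
1 = −239·4651 + 1074·1035
1 = 1074·10337 − 2387·4651
87347⁻¹ ≡ 7950 (mod 10337), so k ≡ 7950·3157 ≡ 10251 (mod 10337).
x = 6278 + 87347·10251 = 895400375.

895400375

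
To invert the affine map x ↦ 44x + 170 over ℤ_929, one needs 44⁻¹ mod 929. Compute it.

Extended Euclidean algorithm:
929 = 21×44 + 5
44 = 8×5 + 4
5 = 1×4 + 1
4 = 4×1 + 0
gcd = 1, so the inverse exists. Back-substitute:
1 = 5 − 4
1 = −44 + 9·5
1 = 9·929 − 190·44
So 44·(-190) ≡ 1 (mod 929), and -190 ≡ 739 (mod 929).

739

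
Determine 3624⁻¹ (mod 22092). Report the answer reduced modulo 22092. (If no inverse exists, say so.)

no inverse exists

Euclidean algorithm on 22092, 3624:
22092 = 6*3624 + 348
3624 = 10*348 + 144
348 = 2*144 + 60
144 = 2*60 + 24
60 = 2*24 + 12
24 = 2*12 + 0
Since gcd = 12 > 1, 3624 is not a unit mod 22092.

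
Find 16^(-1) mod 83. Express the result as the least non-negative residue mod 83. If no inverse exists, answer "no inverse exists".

26

Extended Euclidean algorithm:
83 = 5*16 + 3
16 = 5*3 + 1
3 = 3*1 + 0
Since gcd(16, 83) = 1, back-substitute to write 1 as a combination:
1 = 16 − 5·3
1 = −5·83 + 26·16
So 16·26 ≡ 1 (mod 83).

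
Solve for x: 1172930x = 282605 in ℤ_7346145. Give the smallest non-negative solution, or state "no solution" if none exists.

1402396

First find gcd(1172930, 7346145):
7346145 = 6*1172930 + 308565
1172930 = 3*308565 + 247235
308565 = 1*247235 + 61330
247235 = 4*61330 + 1915
61330 = 32*1915 + 50
1915 = 38*50 + 15
50 = 3*15 + 5
15 = 3*5 + 0
gcd = 5 and 5 | 282605, so solutions exist. Divide through by 5: 234586x ≡ 56521 (mod 1469229).
Now find 234586⁻¹ mod 1469229:
1469229 = 6·234586 + 61713
234586 = 3·61713 + 49447
61713 = 1·49447 + 12266
49447 = 4·12266 + 383
12266 = 32·383 + 10
383 = 38·10 + 3
10 = 3·3 + 1
3 = 3·1 + 0
Back-substitute:
1 = 10 − 3·3
1 = −3·383 + 115·10
1 = 115·12266 − 3683·383
1 = −3683·49447 + 14847·12266
1 = 14847·61713 − 18530·49447
1 = −18530·234586 + 70437·61713
1 = 70437·1469229 − 441152·234586
So 234586·(-441152) ≡ 1 (mod 1469229), i.e. 234586⁻¹ ≡ 1028077.
Then x ≡ 1028077·56521 ≡ 1402396 (mod 1469229); the smallest non-negative solution is x = 1402396.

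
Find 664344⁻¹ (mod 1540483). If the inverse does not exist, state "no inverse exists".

Run Euclid on (1540483, 664344):
1540483 = 2×664344 + 211795
664344 = 3×211795 + 28959
211795 = 7×28959 + 9082
28959 = 3×9082 + 1713
9082 = 5×1713 + 517
1713 = 3×517 + 162
517 = 3×162 + 31
162 = 5×31 + 7
31 = 4×7 + 3
7 = 2×3 + 1
3 = 3×1 + 0
Since gcd(664344, 1540483) = 1, back-substitute to write 1 as a combination:
1 = 7 − 2·3
1 = −2·31 + 9·7
1 = 9·162 − 47·31
1 = −47·517 + 150·162
1 = 150·1713 − 497·517
1 = −497·9082 + 2635·1713
1 = 2635·28959 − 8402·9082
1 = −8402·211795 + 61449·28959
1 = 61449·664344 − 192749·211795
1 = −192749·1540483 + 446947·664344
So 664344·446947 ≡ 1 (mod 1540483).

446947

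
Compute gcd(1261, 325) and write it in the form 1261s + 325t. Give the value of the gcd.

13

Euclidean algorithm:
1261 = 3·325 + 286
325 = 1·286 + 39
286 = 7·39 + 13
39 = 3·13 + 0
gcd(1261, 325) = 13.
Back-substituting:
13 = 286 − 7·39
13 = −7·325 + 8·286
13 = 8·1261 − 31·325
So 13 = (8)·1261 + (-31)·325.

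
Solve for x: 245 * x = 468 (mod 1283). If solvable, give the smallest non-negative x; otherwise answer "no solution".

First find gcd(245, 1283):
1283 = 5×245 + 58
245 = 4×58 + 13
58 = 4×13 + 6
13 = 2×6 + 1
6 = 6×1 + 0
gcd = 1, so a unique solution mod 1283 exists.
Back-substitute for the Bézout coefficients:
1 = 13 − 2·6
1 = −2·58 + 9·13
1 = 9·245 − 38·58
1 = −38·1283 + 199·245
So 245·(199) ≡ 1 (mod 1283), giving 245⁻¹ ≡ 199.
x ≡ 245⁻¹·468 ≡ 199·468 ≡ 756 (mod 1283).

756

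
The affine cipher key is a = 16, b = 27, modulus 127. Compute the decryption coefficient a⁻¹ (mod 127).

8

Apply the Euclidean algorithm to 127 and 16:
127 = 7·16 + 15
16 = 1·15 + 1
15 = 15·1 + 0
gcd = 1, so the inverse exists. Back-substitute:
1 = 16 − 15
1 = −127 + 8·16
So 16·8 ≡ 1 (mod 127).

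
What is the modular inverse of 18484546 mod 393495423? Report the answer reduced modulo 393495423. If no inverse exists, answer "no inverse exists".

Run Euclid on (393495423, 18484546):
393495423 = 21·18484546 + 5319957
18484546 = 3·5319957 + 2524675
5319957 = 2·2524675 + 270607
2524675 = 9·270607 + 89212
270607 = 3·89212 + 2971
89212 = 30·2971 + 82
2971 = 36·82 + 19
82 = 4·19 + 6
19 = 3·6 + 1
6 = 6·1 + 0
Since gcd(18484546, 393495423) = 1, back-substitute to write 1 as a combination:
1 = 19 − 3·6
1 = −3·82 + 13·19
1 = 13·2971 − 471·82
1 = −471·89212 + 14143·2971
1 = 14143·270607 − 42900·89212
1 = −42900·2524675 + 400243·270607
1 = 400243·5319957 − 843386·2524675
1 = −843386·18484546 + 2930401·5319957
1 = 2930401·393495423 − 62381807·18484546
Hence 18484546⁻¹ ≡ -62381807 ≡ 331113616 (mod 393495423).

331113616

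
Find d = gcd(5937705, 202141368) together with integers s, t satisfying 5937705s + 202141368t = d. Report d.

Euclidean algorithm:
202141368 = 34×5937705 + 259398
5937705 = 22×259398 + 230949
259398 = 1×230949 + 28449
230949 = 8×28449 + 3357
28449 = 8×3357 + 1593
3357 = 2×1593 + 171
1593 = 9×171 + 54
171 = 3×54 + 9
54 = 6×9 + 0
gcd(5937705, 202141368) = 9.
Working backward:
9 = 171 − 3·54
9 = −3·1593 + 28·171
9 = 28·3357 − 59·1593
9 = −59·28449 + 500·3357
9 = 500·230949 − 4059·28449
9 = −4059·259398 + 4559·230949
9 = 4559·5937705 − 104357·259398
9 = −104357·202141368 + 3552697·5937705
So 9 = (-104357)·202141368 + (3552697)·5937705.

9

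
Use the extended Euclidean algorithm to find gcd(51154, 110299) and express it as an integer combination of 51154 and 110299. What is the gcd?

Apply Euclid's algorithm to 110299 and 51154:
110299 = 2·51154 + 7991
51154 = 6·7991 + 3208
7991 = 2·3208 + 1575
3208 = 2·1575 + 58
1575 = 27·58 + 9
58 = 6·9 + 4
9 = 2·4 + 1
4 = 4·1 + 0
gcd(51154, 110299) = 1.
Working backward:
1 = 9 − 2·4
1 = −2·58 + 13·9
1 = 13·1575 − 353·58
1 = −353·3208 + 719·1575
1 = 719·7991 − 1791·3208
1 = −1791·51154 + 11465·7991
1 = 11465·110299 − 24721·51154
So 1 = (11465)·110299 + (-24721)·51154.

1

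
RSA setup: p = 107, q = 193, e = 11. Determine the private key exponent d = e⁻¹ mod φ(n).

φ(n) = (p−1)(q−1) = 106·192 = 20352.
Need d with 11·d ≡ 1 (mod 20352). Apply the extended Euclidean algorithm:
20352 = 1850*11 + 2
11 = 5*2 + 1
2 = 2*1 + 0
Back-substitute:
1 = 11 − 5·2
1 = −5·20352 + 9251·11
So 11·9251 ≡ 1 (mod 20352), hence d = 9251.

9251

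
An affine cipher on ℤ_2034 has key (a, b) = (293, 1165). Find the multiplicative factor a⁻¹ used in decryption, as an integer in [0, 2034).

479

gcd(2034, 293) by repeated division:
2034 = 6×293 + 276
293 = 1×276 + 17
276 = 16×17 + 4
17 = 4×4 + 1
4 = 4×1 + 0
gcd = 1, so the inverse exists. Back-substitute:
1 = 17 − 4·4
1 = −4·276 + 65·17
1 = 65·293 − 69·276
1 = −69·2034 + 479·293
So 293·479 ≡ 1 (mod 2034).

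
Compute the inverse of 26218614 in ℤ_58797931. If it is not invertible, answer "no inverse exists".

gcd(58797931, 26218614) by repeated division:
58797931 = 2*26218614 + 6360703
26218614 = 4*6360703 + 775802
6360703 = 8*775802 + 154287
775802 = 5*154287 + 4367
154287 = 35*4367 + 1442
4367 = 3*1442 + 41
1442 = 35*41 + 7
41 = 5*7 + 6
7 = 1*6 + 1
6 = 6*1 + 0
gcd = 1, so the inverse exists. Back-substitute:
1 = 7 − 6
1 = −41 + 6·7
1 = 6·1442 − 211·41
1 = −211·4367 + 639·1442
1 = 639·154287 − 22576·4367
1 = −22576·775802 + 113519·154287
1 = 113519·6360703 − 930728·775802
1 = −930728·26218614 + 3836431·6360703
1 = 3836431·58797931 − 8603590·26218614
Hence 26218614⁻¹ ≡ -8603590 ≡ 50194341 (mod 58797931).

50194341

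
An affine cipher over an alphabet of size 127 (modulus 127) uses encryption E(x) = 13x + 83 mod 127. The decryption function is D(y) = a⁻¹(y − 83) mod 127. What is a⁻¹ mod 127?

88

Apply the Euclidean algorithm to 127 and 13:
127 = 9*13 + 10
13 = 1*10 + 3
10 = 3*3 + 1
3 = 3*1 + 0
gcd = 1, so the inverse exists. Back-substitute:
1 = 10 − 3·3
1 = −3·13 + 4·10
1 = 4·127 − 39·13
Thus 13·(-39) ≡ 1 (mod 127); reducing, -39 mod 127 = 88.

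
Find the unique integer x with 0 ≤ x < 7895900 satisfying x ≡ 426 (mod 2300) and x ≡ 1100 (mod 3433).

Write x = 426 + 2300·k. Then 2300·k ≡ 1100 − 426 ≡ 674 (mod 3433).
Need 2300⁻¹ mod 3433. Extended Euclid on (3433, 2300):
3433 = 1×2300 + 1133
2300 = 2×1133 + 34
1133 = 33×34 + 11
34 = 3×11 + 1
11 = 11×1 + 0
Back-substitute:
1 = 34 − 3·11
1 = −3·1133 + 100·34
1 = 100·2300 − 203·1133
1 = −203·3433 + 303·2300
2300⁻¹ ≡ 303 (mod 3433), so k ≡ 303·674 ≡ 1675 (mod 3433).
x = 426 + 2300·1675 = 3852926.

3852926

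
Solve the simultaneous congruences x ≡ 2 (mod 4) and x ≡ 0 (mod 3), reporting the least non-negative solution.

Write x = 2 + 4·k. Then 4·k ≡ 0 − 2 ≡ 1 (mod 3).
Need 4⁻¹ mod 3. Extended Euclid on (3, 1):
3 = 3·1 + 0
4⁻¹ ≡ 1 (mod 3), so k ≡ 1·1 ≡ 1 (mod 3).
x = 2 + 4·1 = 6.

6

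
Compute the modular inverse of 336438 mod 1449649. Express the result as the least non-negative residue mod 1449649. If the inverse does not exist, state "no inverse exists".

1069297

Extended Euclidean algorithm:
1449649 = 4·336438 + 103897
336438 = 3·103897 + 24747
103897 = 4·24747 + 4909
24747 = 5·4909 + 202
4909 = 24·202 + 61
202 = 3·61 + 19
61 = 3·19 + 4
19 = 4·4 + 3
4 = 1·3 + 1
3 = 3·1 + 0
gcd = 1, so the inverse exists. Back-substitute:
1 = 4 − 3
1 = −19 + 5·4
1 = 5·61 − 16·19
1 = −16·202 + 53·61
1 = 53·4909 − 1288·202
1 = −1288·24747 + 6493·4909
1 = 6493·103897 − 27260·24747
1 = −27260·336438 + 88273·103897
1 = 88273·1449649 − 380352·336438
So 336438·(-380352) ≡ 1 (mod 1449649), and -380352 ≡ 1069297 (mod 1449649).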